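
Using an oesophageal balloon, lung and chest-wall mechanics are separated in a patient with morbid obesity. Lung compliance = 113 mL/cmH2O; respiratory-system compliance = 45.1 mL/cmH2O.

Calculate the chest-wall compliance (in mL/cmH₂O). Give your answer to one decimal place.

1/Ccw = 1/Crs − 1/CL.
1/Ccw = 1/45.1 − 1/113 = 0.01332.
Ccw = 75.075 mL/cmH2O.

75.1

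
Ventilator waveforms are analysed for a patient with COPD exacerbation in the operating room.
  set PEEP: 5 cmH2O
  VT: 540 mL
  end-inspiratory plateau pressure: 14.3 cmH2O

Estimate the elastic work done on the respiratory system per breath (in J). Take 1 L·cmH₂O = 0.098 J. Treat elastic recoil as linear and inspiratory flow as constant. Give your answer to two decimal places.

0.25

Elastic work ≈ ½ × (Pplat − PEEP) × Vt = 0.5 × (14.3 − 5) × 0.540 L = 0.5 × 9.3 × 0.540 = 2.511 L·cmH2O.
× 0.098 J/(L·cmH2O) → 0.2461 J.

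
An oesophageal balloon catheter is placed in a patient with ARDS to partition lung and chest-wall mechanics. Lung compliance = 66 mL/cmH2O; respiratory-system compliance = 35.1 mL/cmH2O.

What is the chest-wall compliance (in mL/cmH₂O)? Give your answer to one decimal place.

1/Ccw = 1/Crs − 1/CL.
1/Ccw = 1/35.1 − 1/66 = 0.01334.
Ccw = 74.963 mL/cmH2O.

75.0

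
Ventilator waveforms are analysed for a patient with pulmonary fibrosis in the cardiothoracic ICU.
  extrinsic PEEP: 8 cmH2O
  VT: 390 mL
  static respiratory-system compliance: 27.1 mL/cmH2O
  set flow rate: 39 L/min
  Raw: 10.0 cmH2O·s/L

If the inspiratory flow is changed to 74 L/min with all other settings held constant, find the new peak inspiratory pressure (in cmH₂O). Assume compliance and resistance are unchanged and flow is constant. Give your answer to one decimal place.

Flow: 39 L/min ÷ 60 = 0.65 L/s.
New flow: 74 L/min ÷ 60 = 1.2333 L/s.
PIP = Vt/C + R·V̇ + PEEP (constant-flow equation of motion).
Only the resistive term changes: ΔPIP = R × ΔV̇ = 10.0 × (1.2333 − 0.65) = 10.0 × 0.5833 = 5.833 cmH2O.
Original PIP = 390/27.1 + 10.0×0.65 + 8 = 28.891 cmH2O; new PIP = 28.891 + (5.833) = 34.724 cmH2O.

34.7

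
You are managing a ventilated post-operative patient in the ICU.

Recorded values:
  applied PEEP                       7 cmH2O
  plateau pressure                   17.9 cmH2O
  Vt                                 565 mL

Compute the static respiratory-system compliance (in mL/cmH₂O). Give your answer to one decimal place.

51.8

Cstat = Vt / (Pplat − PEEP) = 565 / (17.9 − 7) = 565 / 10.9 = 51.835 mL/cmH2O.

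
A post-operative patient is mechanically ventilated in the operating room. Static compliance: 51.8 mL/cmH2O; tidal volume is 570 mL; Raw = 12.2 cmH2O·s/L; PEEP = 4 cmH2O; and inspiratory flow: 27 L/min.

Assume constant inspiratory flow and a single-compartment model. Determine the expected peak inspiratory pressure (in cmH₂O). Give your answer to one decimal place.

Flow: 27 L/min ÷ 60 = 0.45 L/s.
Equation of motion (constant flow): PIP = Vt/C + R·V̇ + PEEP.
PIP = 570/51.8 + 12.2×0.45 + 4 = 11.004 + 5.49 + 4 = 20.494 cmH2O.

20.5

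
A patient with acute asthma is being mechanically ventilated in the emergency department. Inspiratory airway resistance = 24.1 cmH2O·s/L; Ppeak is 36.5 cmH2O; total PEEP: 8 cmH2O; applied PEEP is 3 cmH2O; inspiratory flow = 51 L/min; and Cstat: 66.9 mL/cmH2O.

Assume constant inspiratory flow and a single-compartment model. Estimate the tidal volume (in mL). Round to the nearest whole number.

536

Flow: 51 L/min ÷ 60 = 0.85 L/s.
Total PEEP = 8 cmH2O (set 3 + intrinsic 5); this is the baseline alveolar pressure.
Equation of motion (constant flow): PIP = Vt/C + R·V̇ + PEEP.
Vt/C = PIP − R·V̇ − PEEP = 36.5 − 20.485 − 8 = 8.015 cmH2O.
Vt = C × 8.015 = 66.9 × 8.015 = 536.2 mL.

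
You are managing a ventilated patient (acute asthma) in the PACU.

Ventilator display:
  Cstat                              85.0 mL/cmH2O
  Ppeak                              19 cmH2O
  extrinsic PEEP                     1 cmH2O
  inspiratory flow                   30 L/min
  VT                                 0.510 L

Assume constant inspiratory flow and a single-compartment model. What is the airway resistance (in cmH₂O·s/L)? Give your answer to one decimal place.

24.0

Flow: 30 L/min ÷ 60 = 0.5 L/s.
Equation of motion (constant flow): PIP = Vt/C + R·V̇ + PEEP.
R·V̇ = PIP − Vt/C − PEEP = 19 − 510/85.0 − 1 = 19 − 6.0 − 1 = 12.0 cmH2O.
R = 12.0 / 0.5 = 24.0 cmH2O·s/L.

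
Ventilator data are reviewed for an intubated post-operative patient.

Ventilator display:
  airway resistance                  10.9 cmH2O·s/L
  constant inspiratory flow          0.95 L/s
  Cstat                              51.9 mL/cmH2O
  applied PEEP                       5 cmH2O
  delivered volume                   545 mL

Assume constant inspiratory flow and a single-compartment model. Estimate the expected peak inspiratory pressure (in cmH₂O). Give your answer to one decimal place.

25.9

Equation of motion (constant flow): PIP = Vt/C + R·V̇ + PEEP.
PIP = 545/51.9 + 10.9×0.95 + 5 = 10.501 + 10.355 + 5 = 25.856 cmH2O.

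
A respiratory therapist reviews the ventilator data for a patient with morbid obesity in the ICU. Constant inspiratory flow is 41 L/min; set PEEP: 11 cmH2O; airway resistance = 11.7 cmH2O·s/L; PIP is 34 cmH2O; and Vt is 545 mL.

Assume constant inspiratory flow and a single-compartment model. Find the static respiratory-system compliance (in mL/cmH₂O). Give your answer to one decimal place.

36.3

Flow: 41 L/min ÷ 60 = 0.6833 L/s.
Equation of motion (constant flow): PIP = Vt/C + R·V̇ + PEEP.
Vt/C = PIP − R·V̇ − PEEP = 34 − 11.7×0.6833 − 11 = 34 − 7.995 − 11 = 15.005 cmH2O.
C = Vt / 15.005 = 545 / 15.005 = 36.321 mL/cmH2O.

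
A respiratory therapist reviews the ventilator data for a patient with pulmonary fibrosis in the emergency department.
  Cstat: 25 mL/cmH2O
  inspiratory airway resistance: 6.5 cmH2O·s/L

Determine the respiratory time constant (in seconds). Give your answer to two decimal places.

τ = R × C = 6.5 × 25 mL/cmH2O = 6.5 × 0.025 L/cmH2O = 0.1625 s.

0.16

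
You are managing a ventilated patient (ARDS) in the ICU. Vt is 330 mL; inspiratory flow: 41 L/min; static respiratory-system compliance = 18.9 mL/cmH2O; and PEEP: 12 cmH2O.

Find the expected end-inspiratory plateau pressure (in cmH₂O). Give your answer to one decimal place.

Pplat = PEEP + Vt / Cstat = 12 + 330 / 18.9 = 12 + 17.46 = 29.46 cmH2O.

29.5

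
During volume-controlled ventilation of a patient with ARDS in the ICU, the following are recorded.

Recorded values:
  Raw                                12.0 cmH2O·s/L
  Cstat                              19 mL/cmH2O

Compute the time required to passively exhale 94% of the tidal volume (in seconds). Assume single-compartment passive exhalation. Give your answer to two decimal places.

τ = R × C = 12.0 × 19 mL/cmH2O = 12.0 × 0.019 L/cmH2O = 0.228 s.
Exhaled fraction f = 1 − e^(−t/τ) → t = −τ·ln(1 − f) = −0.228·ln(0.06) = 0.6415 s.

0.64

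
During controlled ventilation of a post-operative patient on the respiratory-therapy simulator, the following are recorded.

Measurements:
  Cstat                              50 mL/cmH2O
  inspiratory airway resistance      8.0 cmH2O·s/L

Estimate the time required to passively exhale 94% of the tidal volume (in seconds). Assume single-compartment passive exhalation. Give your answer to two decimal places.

τ = R × C = 8.0 × 50 mL/cmH2O = 8.0 × 0.050 L/cmH2O = 0.4 s.
Exhaled fraction f = 1 − e^(−t/τ) → t = −τ·ln(1 − f) = −0.4·ln(0.06) = 1.125 s.

1.13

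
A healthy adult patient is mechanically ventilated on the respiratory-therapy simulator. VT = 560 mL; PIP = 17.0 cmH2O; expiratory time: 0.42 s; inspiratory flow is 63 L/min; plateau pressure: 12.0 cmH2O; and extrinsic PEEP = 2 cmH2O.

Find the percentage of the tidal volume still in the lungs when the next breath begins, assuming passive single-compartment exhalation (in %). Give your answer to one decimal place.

Flow: 63 L/min ÷ 60 = 1.05 L/s.
R = (PIP − Pplat)/V̇ = (17.0 − 12.0) / 1.05 = 5.0/1.05 = 4.762 cmH2O·s/L.
C = Vt/(Pplat − PEEP) = 560.0 / (12.0 − 2) = 560.0/10.0 = 56.0 mL/cmH2O.
τ = R × C = 4.762 × 0.056 L/cmH2O = 0.2667 s.
Fraction remaining at end-expiration = e^(−Te/τ) = e^(−0.42/0.2667) = 0.207 → 20.7%.

20.7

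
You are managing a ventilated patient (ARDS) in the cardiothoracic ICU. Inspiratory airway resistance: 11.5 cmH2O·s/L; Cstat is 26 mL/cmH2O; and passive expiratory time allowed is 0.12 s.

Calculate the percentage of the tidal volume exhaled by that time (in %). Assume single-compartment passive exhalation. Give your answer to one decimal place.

τ = R × C = 11.5 × 26 mL/cmH2O = 11.5 × 0.026 L/cmH2O = 0.299 s.
Passive exhalation: V(t)/V₀ = e^(−t/τ) = e^(−0.12/0.299) = 0.6694.
Fraction exhaled = 1 − 0.6694 = 0.3306 → 33.06%.

33.1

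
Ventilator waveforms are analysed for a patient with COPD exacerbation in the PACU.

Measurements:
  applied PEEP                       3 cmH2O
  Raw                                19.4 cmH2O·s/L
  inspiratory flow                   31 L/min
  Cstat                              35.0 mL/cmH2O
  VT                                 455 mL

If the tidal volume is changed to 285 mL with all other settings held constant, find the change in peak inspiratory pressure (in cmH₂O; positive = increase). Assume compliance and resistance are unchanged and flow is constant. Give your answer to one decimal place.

-4.9

PIP = Vt/C + R·V̇ + PEEP (constant-flow equation of motion).
Only the elastic term changes: ΔPIP = ΔVt / C = (285 − 455) / 35.0 = -4.857 cmH2O.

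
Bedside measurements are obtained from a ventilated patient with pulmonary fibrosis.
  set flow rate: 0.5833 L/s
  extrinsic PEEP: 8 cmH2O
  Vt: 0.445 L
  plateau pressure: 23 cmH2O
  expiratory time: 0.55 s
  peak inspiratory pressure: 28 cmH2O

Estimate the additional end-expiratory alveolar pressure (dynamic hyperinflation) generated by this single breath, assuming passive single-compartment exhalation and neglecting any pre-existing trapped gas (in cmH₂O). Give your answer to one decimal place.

R = (PIP − Pplat)/V̇ = (28 − 23) / 0.5833 = 5.0/0.5833 = 8.572 cmH2O·s/L.
C = Vt/(Pplat − PEEP) = 445.0 / (23 − 8) = 445.0/15.0 = 29.667 mL/cmH2O.
τ = R × C = 8.572 × 0.02967 L/cmH2O = 0.2543 s.
Fraction remaining = e^(−Te/τ) = e^(−0.55/0.2543) = 0.115; trapped volume = 445.0 × 0.115 = 51.175 mL.
Additional alveolar pressure from trapping ≈ V_trapped / C = 51.175 / 29.667 = 1.725 cmH2O.

1.7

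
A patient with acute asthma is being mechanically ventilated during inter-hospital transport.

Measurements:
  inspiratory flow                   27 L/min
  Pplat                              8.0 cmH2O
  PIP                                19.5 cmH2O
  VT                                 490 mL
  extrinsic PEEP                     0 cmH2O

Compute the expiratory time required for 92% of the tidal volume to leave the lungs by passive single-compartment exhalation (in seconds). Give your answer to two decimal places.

3.95

Flow: 27 L/min ÷ 60 = 0.45 L/s.
R = (PIP − Pplat)/V̇ = (19.5 − 8.0) / 0.45 = 11.5/0.45 = 25.556 cmH2O·s/L.
C = Vt/(Pplat − PEEP) = 490.0 / (8.0 − 0) = 490.0/8.0 = 61.25 mL/cmH2O.
τ = R × C = 25.556 × 0.06125 L/cmH2O = 1.565 s.
t = −τ·ln(1 − 0.92) = −1.565·ln(0.08) = 3.953 s.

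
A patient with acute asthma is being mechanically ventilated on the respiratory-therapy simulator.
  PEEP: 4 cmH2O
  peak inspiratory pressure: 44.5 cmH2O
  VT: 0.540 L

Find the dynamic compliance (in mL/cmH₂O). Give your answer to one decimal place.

13.3

Dynamic compliance = Vt / (PIP − PEEP) = 540 / (44.5 − 4) = 540 / 40.5 = 13.333 mL/cmH2O.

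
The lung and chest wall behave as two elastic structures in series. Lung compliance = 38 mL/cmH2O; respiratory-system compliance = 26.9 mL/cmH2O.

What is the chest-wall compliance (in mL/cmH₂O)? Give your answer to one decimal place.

92.1

1/Ccw = 1/Crs − 1/CL.
1/Ccw = 1/26.9 − 1/38 = 0.01086.
Ccw = 92.081 mL/cmH2O.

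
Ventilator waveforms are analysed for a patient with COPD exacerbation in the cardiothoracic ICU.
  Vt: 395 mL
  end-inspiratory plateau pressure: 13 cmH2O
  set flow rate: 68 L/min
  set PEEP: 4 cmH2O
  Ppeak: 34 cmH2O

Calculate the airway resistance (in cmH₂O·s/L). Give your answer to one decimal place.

Flow: 68 L/min ÷ 60 = 1.1333 L/s.
Raw = (PIP − Pplat) / flow = (34 − 13) / 1.1333 = 21.0 / 1.1333 = 18.53 cmH2O·s/L.

18.5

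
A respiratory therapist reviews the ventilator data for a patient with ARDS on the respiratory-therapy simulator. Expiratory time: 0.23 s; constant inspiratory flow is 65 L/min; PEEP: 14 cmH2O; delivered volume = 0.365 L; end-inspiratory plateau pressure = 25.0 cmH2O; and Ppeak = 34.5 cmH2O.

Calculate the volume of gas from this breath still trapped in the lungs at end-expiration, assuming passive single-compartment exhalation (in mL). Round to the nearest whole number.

Flow: 65 L/min ÷ 60 = 1.0833 L/s.
R = (PIP − Pplat)/V̇ = (34.5 − 25.0) / 1.0833 = 9.5/1.0833 = 8.77 cmH2O·s/L.
C = Vt/(Pplat − PEEP) = 365.0 / (25.0 − 14) = 365.0/11.0 = 33.182 mL/cmH2O.
τ = R × C = 8.77 × 0.03318 L/cmH2O = 0.291 s.
Fraction remaining = e^(−Te/τ) = e^(−0.23/0.291) = 0.4537.
Trapped volume = 365.0 × 0.4537 = 165.6 mL.

166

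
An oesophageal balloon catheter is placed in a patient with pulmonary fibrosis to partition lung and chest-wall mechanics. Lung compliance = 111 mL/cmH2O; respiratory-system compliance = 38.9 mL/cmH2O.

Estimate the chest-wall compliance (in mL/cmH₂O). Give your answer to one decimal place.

59.9

1/Ccw = 1/Crs − 1/CL.
1/Ccw = 1/38.9 − 1/111 = 0.0167.
Ccw = 59.88 mL/cmH2O.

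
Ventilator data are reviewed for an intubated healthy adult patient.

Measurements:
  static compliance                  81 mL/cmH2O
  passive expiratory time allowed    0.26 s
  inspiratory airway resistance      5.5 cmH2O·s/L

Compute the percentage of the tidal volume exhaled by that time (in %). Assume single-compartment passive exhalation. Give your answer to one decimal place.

44.2

τ = R × C = 5.5 × 81 mL/cmH2O = 5.5 × 0.081 L/cmH2O = 0.4455 s.
Passive exhalation: V(t)/V₀ = e^(−t/τ) = e^(−0.26/0.4455) = 0.5579.
Fraction exhaled = 1 − 0.5579 = 0.4421 → 44.21%.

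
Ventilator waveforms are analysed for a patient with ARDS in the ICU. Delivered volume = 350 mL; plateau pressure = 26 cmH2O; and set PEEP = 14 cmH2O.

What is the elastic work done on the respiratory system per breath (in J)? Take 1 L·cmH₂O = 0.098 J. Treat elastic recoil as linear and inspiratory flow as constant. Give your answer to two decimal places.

Elastic work ≈ ½ × (Pplat − PEEP) × Vt = 0.5 × (26 − 14) × 0.350 L = 0.5 × 12.0 × 0.350 = 2.1 L·cmH2O.
× 0.098 J/(L·cmH2O) → 0.2058 J.

0.21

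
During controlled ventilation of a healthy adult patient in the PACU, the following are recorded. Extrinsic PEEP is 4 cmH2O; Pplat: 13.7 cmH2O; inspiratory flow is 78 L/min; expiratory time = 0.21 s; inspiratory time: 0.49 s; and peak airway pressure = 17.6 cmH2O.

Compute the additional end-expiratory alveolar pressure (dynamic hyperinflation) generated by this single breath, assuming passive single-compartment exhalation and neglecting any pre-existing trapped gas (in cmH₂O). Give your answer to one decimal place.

Flow: 78 L/min ÷ 60 = 1.3 L/s.
Vt = flow × Ti = 1.3 L/s × 0.49 s × 1000 mL/L = 637.0 mL.
R = (PIP − Pplat)/V̇ = (17.6 − 13.7) / 1.3 = 3.9/1.3 = 3.0 cmH2O·s/L.
C = Vt/(Pplat − PEEP) = 637.0 / (13.7 − 4) = 637.0/9.7 = 65.67 mL/cmH2O.
τ = R × C = 3.0 × 0.06567 L/cmH2O = 0.197 s.
Fraction remaining = e^(−Te/τ) = e^(−0.21/0.197) = 0.3444; trapped volume = 637.0 × 0.3444 = 219.38 mL.
Additional alveolar pressure from trapping ≈ V_trapped / C = 219.38 / 65.67 = 3.341 cmH2O.

3.3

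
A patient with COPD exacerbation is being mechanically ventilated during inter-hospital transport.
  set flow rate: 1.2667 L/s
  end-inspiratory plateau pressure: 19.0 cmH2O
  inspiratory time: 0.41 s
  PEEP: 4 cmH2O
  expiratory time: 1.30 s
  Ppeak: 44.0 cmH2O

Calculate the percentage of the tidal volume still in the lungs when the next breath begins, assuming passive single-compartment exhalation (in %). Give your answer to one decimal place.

14.9

Vt = flow × Ti = 1.2667 L/s × 0.41 s × 1000 mL/L = 519.35 mL.
R = (PIP − Pplat)/V̇ = (44.0 − 19.0) / 1.2667 = 25.0/1.2667 = 19.736 cmH2O·s/L.
C = Vt/(Pplat − PEEP) = 519.35 / (19.0 − 4) = 519.35/15.0 = 34.623 mL/cmH2O.
τ = R × C = 19.736 × 0.03462 L/cmH2O = 0.6833 s.
Fraction remaining at end-expiration = e^(−Te/τ) = e^(−1.30/0.6833) = 0.1492 → 14.92%.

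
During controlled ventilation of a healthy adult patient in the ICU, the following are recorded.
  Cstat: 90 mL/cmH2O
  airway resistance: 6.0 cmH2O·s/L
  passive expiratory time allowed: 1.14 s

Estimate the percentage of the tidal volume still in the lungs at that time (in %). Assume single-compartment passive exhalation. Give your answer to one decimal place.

τ = R × C = 6.0 × 90 mL/cmH2O = 6.0 × 0.090 L/cmH2O = 0.54 s.
Passive exhalation: V(t)/V₀ = e^(−t/τ) = e^(−1.14/0.54) = 0.1211.
Fraction remaining = 0.1211 → 12.11%.

12.1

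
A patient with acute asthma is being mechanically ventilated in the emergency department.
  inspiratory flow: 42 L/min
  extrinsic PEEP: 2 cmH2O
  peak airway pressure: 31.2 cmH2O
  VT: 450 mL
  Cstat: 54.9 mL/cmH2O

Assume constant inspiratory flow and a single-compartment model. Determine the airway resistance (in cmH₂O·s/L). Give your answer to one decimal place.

30.0

Flow: 42 L/min ÷ 60 = 0.7 L/s.
Equation of motion (constant flow): PIP = Vt/C + R·V̇ + PEEP.
R·V̇ = PIP − Vt/C − PEEP = 31.2 − 450/54.9 − 2 = 31.2 − 8.197 − 2 = 21.003 cmH2O.
R = 21.003 / 0.7 = 30.004 cmH2O·s/L.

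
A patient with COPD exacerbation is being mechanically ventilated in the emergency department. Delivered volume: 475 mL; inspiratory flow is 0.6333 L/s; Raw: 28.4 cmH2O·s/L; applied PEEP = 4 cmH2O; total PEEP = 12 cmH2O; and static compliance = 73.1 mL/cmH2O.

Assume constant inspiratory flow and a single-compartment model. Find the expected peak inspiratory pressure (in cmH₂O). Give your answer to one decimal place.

36.5

Total PEEP = 12 cmH2O (set 4 + intrinsic 8); this is the baseline alveolar pressure.
Equation of motion (constant flow): PIP = Vt/C + R·V̇ + PEEP.
PIP = 475/73.1 + 28.4×0.6333 + 12 = 6.498 + 17.986 + 12 = 36.484 cmH2O.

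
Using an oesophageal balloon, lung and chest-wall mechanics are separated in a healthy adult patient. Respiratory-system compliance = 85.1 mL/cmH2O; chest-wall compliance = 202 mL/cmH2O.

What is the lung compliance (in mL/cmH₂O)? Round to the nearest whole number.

1/CL = 1/Crs − 1/Ccw.
1/CL = 1/85.1 − 1/202 = 0.0068.
CL = 147.06 mL/cmH2O.

147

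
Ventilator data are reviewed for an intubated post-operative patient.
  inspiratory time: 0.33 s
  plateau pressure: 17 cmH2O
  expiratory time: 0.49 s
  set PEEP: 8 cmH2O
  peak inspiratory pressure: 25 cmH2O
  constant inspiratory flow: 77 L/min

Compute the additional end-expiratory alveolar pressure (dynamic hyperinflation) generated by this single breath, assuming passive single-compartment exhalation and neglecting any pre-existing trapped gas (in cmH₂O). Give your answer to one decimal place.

1.7

Flow: 77 L/min ÷ 60 = 1.2833 L/s.
Vt = flow × Ti = 1.2833 L/s × 0.33 s × 1000 mL/L = 423.49 mL.
R = (PIP − Pplat)/V̇ = (25 − 17) / 1.2833 = 8.0/1.2833 = 6.234 cmH2O·s/L.
C = Vt/(Pplat − PEEP) = 423.49 / (17 − 8) = 423.49/9.0 = 47.054 mL/cmH2O.
τ = R × C = 6.234 × 0.04705 L/cmH2O = 0.2933 s.
Fraction remaining = e^(−Te/τ) = e^(−0.49/0.2933) = 0.1881; trapped volume = 423.49 × 0.1881 = 79.658 mL.
Additional alveolar pressure from trapping ≈ V_trapped / C = 79.658 / 47.054 = 1.693 cmH2O.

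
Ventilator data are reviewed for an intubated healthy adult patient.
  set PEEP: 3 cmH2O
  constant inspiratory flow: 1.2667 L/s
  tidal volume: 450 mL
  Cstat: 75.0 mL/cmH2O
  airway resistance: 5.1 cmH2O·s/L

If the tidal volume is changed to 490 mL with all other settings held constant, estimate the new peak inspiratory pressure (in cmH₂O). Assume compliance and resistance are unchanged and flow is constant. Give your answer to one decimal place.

16.0

PIP = Vt/C + R·V̇ + PEEP (constant-flow equation of motion).
Only the elastic term changes: ΔPIP = ΔVt / C = (490 − 450) / 75.0 = 0.5333 cmH2O.
Original PIP = 450/75.0 + 5.1×1.2667 + 3 = 15.46 cmH2O; new PIP = 15.46 + (0.5333) = 15.993 cmH2O.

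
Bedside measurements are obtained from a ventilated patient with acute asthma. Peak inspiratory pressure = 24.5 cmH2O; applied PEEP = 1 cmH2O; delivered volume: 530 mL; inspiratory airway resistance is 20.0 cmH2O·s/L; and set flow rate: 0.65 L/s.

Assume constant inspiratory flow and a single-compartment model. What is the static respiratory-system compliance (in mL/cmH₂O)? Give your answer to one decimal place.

Equation of motion (constant flow): PIP = Vt/C + R·V̇ + PEEP.
Vt/C = PIP − R·V̇ − PEEP = 24.5 − 20.0×0.65 − 1 = 24.5 − 13.0 − 1 = 10.5 cmH2O.
C = Vt / 10.5 = 530 / 10.5 = 50.476 mL/cmH2O.

50.5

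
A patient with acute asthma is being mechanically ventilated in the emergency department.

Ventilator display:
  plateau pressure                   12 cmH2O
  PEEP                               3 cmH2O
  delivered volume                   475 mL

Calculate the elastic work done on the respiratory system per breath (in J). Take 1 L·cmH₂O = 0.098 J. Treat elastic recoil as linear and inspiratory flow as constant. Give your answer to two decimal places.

Elastic work ≈ ½ × (Pplat − PEEP) × Vt = 0.5 × (12 − 3) × 0.475 L = 0.5 × 9.0 × 0.475 = 2.138 L·cmH2O.
× 0.098 J/(L·cmH2O) → 0.2095 J.

0.21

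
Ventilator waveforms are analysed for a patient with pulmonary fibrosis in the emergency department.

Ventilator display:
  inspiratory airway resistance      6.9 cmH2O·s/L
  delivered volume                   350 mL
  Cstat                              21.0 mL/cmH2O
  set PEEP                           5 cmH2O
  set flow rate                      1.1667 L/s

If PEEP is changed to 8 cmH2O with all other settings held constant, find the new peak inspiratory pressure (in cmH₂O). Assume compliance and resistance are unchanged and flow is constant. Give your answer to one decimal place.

32.7

PIP = Vt/C + R·V̇ + PEEP (constant-flow equation of motion).
Only the baseline term changes: ΔPIP = ΔPEEP = 8 − 5 = 3.0 cmH2O.
Original PIP = 350/21.0 + 6.9×1.1667 + 5 = 29.717 cmH2O; new PIP = 29.717 + (3.0) = 32.717 cmH2O.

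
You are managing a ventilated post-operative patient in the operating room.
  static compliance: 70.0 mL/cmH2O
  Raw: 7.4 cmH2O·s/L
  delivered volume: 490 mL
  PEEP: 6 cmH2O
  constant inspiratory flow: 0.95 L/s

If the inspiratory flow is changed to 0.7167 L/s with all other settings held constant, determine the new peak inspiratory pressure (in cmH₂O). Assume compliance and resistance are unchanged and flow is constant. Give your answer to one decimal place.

18.3

PIP = Vt/C + R·V̇ + PEEP (constant-flow equation of motion).
Only the resistive term changes: ΔPIP = R × ΔV̇ = 7.4 × (0.7167 − 0.95) = 7.4 × -0.2333 = -1.726 cmH2O.
Original PIP = 490/70.0 + 7.4×0.95 + 6 = 20.03 cmH2O; new PIP = 20.03 + (-1.726) = 18.304 cmH2O.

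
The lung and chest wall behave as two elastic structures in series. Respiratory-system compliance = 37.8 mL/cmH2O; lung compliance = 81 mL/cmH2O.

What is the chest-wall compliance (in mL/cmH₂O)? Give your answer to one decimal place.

1/Ccw = 1/Crs − 1/CL.
1/Ccw = 1/37.8 − 1/81 = 0.01411.
Ccw = 70.872 mL/cmH2O.

70.9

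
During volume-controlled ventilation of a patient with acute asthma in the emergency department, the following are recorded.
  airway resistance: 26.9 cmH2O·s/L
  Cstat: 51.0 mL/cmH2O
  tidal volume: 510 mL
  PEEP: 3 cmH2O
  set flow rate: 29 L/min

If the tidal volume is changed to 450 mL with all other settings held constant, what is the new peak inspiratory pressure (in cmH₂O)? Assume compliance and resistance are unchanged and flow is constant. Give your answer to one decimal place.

Flow: 29 L/min ÷ 60 = 0.4833 L/s.
PIP = Vt/C + R·V̇ + PEEP (constant-flow equation of motion).
Only the elastic term changes: ΔPIP = ΔVt / C = (450 − 510) / 51.0 = -1.176 cmH2O.
Original PIP = 510/51.0 + 26.9×0.4833 + 3 = 26.001 cmH2O; new PIP = 26.001 + (-1.176) = 24.825 cmH2O.

24.8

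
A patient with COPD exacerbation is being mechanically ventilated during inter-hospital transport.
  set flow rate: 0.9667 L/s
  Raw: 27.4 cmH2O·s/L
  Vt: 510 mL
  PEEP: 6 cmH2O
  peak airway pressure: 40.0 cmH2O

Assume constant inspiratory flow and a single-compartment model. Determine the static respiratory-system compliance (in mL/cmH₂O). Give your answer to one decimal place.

67.9

Equation of motion (constant flow): PIP = Vt/C + R·V̇ + PEEP.
Vt/C = PIP − R·V̇ − PEEP = 40.0 − 27.4×0.9667 − 6 = 40.0 − 26.488 − 6 = 7.512 cmH2O.
C = Vt / 7.512 = 510 / 7.512 = 67.891 mL/cmH2O.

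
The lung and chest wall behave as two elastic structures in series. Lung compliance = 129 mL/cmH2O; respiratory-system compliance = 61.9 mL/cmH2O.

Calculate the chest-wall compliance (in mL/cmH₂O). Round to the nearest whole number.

1/Ccw = 1/Crs − 1/CL.
1/Ccw = 1/61.9 − 1/129 = 0.008403.
Ccw = 119.01 mL/cmH2O.

119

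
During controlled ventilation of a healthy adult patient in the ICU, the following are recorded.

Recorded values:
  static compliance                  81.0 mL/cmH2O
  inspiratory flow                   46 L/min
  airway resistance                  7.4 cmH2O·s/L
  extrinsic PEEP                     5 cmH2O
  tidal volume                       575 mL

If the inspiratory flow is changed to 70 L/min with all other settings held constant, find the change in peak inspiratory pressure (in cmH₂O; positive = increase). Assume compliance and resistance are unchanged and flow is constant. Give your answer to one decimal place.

Flow: 46 L/min ÷ 60 = 0.7667 L/s.
New flow: 70 L/min ÷ 60 = 1.1667 L/s.
PIP = Vt/C + R·V̇ + PEEP (constant-flow equation of motion).
Only the resistive term changes: ΔPIP = R × ΔV̇ = 7.4 × (1.1667 − 0.7667) = 7.4 × 0.4 = 2.96 cmH2O.

3.0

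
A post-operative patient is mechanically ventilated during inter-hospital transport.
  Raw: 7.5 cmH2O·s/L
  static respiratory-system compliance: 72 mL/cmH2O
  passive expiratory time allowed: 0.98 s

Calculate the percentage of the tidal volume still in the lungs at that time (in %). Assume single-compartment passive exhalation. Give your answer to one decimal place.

τ = R × C = 7.5 × 72 mL/cmH2O = 7.5 × 0.072 L/cmH2O = 0.54 s.
Passive exhalation: V(t)/V₀ = e^(−t/τ) = e^(−0.98/0.54) = 0.1629.
Fraction remaining = 0.1629 → 16.29%.

16.3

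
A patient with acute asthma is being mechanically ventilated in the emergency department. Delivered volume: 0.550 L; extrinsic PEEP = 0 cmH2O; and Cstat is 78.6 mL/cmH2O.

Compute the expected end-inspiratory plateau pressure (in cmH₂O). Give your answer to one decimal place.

Pplat = PEEP + Vt / Cstat = 0 + 550 / 78.6 = 0 + 6.997 = 6.997 cmH2O.

7.0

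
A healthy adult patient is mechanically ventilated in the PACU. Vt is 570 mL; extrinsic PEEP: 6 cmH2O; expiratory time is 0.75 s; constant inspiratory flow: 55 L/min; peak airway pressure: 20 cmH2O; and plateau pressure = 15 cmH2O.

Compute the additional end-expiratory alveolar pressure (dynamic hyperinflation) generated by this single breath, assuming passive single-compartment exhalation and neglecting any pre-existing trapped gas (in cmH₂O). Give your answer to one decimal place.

1.0

Flow: 55 L/min ÷ 60 = 0.9167 L/s.
R = (PIP − Pplat)/V̇ = (20 − 15) / 0.9167 = 5.0/0.9167 = 5.454 cmH2O·s/L.
C = Vt/(Pplat − PEEP) = 570.0 / (15 − 6) = 570.0/9.0 = 63.333 mL/cmH2O.
τ = R × C = 5.454 × 0.06333 L/cmH2O = 0.3454 s.
Fraction remaining = e^(−Te/τ) = e^(−0.75/0.3454) = 0.114; trapped volume = 570.0 × 0.114 = 64.98 mL.
Additional alveolar pressure from trapping ≈ V_trapped / C = 64.98 / 63.333 = 1.026 cmH2O.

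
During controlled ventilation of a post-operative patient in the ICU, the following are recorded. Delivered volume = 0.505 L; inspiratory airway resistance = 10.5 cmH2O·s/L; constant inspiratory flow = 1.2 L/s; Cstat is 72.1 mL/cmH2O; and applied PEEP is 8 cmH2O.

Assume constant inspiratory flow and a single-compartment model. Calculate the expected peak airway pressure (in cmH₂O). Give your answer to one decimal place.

Equation of motion (constant flow): PIP = Vt/C + R·V̇ + PEEP.
PIP = 505/72.1 + 10.5×1.2 + 8 = 7.004 + 12.6 + 8 = 27.604 cmH2O.

27.6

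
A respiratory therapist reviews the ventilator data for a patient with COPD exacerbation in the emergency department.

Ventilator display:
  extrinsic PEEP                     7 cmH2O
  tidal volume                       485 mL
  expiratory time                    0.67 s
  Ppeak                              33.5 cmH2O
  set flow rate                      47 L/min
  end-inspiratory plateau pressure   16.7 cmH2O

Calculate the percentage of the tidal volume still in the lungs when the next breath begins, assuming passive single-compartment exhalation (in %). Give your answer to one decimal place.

53.5

Flow: 47 L/min ÷ 60 = 0.7833 L/s.
R = (PIP − Pplat)/V̇ = (33.5 − 16.7) / 0.7833 = 16.8/0.7833 = 21.448 cmH2O·s/L.
C = Vt/(Pplat − PEEP) = 485.0 / (16.7 − 7) = 485.0/9.7 = 50.0 mL/cmH2O.
τ = R × C = 21.448 × 0.05 L/cmH2O = 1.072 s.
Fraction remaining at end-expiration = e^(−Te/τ) = e^(−0.67/1.072) = 0.5353 → 53.53%.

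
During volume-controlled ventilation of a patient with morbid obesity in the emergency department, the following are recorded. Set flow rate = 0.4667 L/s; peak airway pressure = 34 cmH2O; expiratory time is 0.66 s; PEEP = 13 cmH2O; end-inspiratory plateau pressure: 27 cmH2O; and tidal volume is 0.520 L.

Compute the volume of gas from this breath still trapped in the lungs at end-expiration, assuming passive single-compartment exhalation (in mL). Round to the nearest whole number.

159

R = (PIP − Pplat)/V̇ = (34 − 27) / 0.4667 = 7.0/0.4667 = 14.999 cmH2O·s/L.
C = Vt/(Pplat − PEEP) = 520.0 / (27 − 13) = 520.0/14.0 = 37.143 mL/cmH2O.
τ = R × C = 14.999 × 0.03714 L/cmH2O = 0.5571 s.
Fraction remaining = e^(−Te/τ) = e^(−0.66/0.5571) = 0.3058.
Trapped volume = 520.0 × 0.3058 = 159.02 mL.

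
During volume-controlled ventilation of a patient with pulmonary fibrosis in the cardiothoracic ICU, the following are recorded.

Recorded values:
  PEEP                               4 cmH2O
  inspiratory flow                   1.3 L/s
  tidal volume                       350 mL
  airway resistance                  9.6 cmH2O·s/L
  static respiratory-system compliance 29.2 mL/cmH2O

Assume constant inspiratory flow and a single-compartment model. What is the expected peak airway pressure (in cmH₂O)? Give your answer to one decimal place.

Equation of motion (constant flow): PIP = Vt/C + R·V̇ + PEEP.
PIP = 350/29.2 + 9.6×1.3 + 4 = 11.986 + 12.48 + 4 = 28.466 cmH2O.

28.5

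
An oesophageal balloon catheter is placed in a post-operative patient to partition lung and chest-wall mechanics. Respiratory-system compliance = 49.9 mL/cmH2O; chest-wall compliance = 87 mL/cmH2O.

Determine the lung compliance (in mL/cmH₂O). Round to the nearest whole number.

1/CL = 1/Crs − 1/Ccw.
1/CL = 1/49.9 − 1/87 = 0.008546.
CL = 117.01 mL/cmH2O.

117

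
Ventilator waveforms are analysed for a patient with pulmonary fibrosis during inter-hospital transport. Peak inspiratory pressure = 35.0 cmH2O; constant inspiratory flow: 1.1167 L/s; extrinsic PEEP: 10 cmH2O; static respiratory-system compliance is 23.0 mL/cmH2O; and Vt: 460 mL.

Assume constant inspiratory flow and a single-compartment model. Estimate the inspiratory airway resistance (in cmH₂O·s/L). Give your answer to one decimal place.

Equation of motion (constant flow): PIP = Vt/C + R·V̇ + PEEP.
R·V̇ = PIP − Vt/C − PEEP = 35.0 − 460/23.0 − 10 = 35.0 − 20.0 − 10 = 5.0 cmH2O.
R = 5.0 / 1.1167 = 4.477 cmH2O·s/L.

4.5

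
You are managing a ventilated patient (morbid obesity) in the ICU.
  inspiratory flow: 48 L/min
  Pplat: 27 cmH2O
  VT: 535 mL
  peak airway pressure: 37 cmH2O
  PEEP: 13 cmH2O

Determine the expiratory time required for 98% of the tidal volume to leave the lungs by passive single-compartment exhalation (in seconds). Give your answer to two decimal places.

1.87

Flow: 48 L/min ÷ 60 = 0.8 L/s.
R = (PIP − Pplat)/V̇ = (37 − 27) / 0.8 = 10.0/0.8 = 12.5 cmH2O·s/L.
C = Vt/(Pplat − PEEP) = 535.0 / (27 − 13) = 535.0/14.0 = 38.214 mL/cmH2O.
τ = R × C = 12.5 × 0.03821 L/cmH2O = 0.4776 s.
t = −τ·ln(1 − 0.98) = −0.4776·ln(0.02) = 1.868 s.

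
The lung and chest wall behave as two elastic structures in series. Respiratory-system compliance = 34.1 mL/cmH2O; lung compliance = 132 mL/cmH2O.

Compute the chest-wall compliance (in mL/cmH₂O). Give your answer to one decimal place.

1/Ccw = 1/Crs − 1/CL.
1/Ccw = 1/34.1 − 1/132 = 0.02175.
Ccw = 45.977 mL/cmH2O.

46.0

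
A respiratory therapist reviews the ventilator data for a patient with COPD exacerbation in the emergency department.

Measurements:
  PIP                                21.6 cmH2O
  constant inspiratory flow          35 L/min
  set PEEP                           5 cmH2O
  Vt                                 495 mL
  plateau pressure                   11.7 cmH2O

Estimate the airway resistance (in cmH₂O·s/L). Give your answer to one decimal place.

17.0

Flow: 35 L/min ÷ 60 = 0.5833 L/s.
Raw = (PIP − Pplat) / flow = (21.6 − 11.7) / 0.5833 = 9.9 / 0.5833 = 16.972 cmH2O·s/L.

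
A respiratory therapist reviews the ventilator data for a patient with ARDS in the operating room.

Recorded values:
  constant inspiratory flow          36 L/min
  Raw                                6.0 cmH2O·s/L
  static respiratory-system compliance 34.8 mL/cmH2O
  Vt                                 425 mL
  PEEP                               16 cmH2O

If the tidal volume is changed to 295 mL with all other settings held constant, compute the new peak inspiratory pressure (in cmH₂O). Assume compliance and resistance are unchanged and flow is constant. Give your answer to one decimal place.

28.1

Flow: 36 L/min ÷ 60 = 0.6 L/s.
PIP = Vt/C + R·V̇ + PEEP (constant-flow equation of motion).
Only the elastic term changes: ΔPIP = ΔVt / C = (295 − 425) / 34.8 = -3.736 cmH2O.
Original PIP = 425/34.8 + 6.0×0.6 + 16 = 31.813 cmH2O; new PIP = 31.813 + (-3.736) = 28.077 cmH2O.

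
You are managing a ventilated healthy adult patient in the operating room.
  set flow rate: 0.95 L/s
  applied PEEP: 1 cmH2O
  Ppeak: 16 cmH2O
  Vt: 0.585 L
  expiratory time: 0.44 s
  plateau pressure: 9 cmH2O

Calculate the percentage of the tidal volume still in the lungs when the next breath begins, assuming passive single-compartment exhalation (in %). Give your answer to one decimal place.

R = (PIP − Pplat)/V̇ = (16 − 9) / 0.95 = 7.0/0.95 = 7.368 cmH2O·s/L.
C = Vt/(Pplat − PEEP) = 585.0 / (9 − 1) = 585.0/8.0 = 73.125 mL/cmH2O.
τ = R × C = 7.368 × 0.07313 L/cmH2O = 0.5388 s.
Fraction remaining at end-expiration = e^(−Te/τ) = e^(−0.44/0.5388) = 0.4419 → 44.19%.

44.2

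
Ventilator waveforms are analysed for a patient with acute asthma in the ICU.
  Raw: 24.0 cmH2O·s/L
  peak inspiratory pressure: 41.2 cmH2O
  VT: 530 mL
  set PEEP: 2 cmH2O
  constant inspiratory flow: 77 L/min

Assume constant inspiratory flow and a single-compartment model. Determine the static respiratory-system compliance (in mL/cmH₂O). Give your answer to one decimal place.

63.1

Flow: 77 L/min ÷ 60 = 1.2833 L/s.
Equation of motion (constant flow): PIP = Vt/C + R·V̇ + PEEP.
Vt/C = PIP − R·V̇ − PEEP = 41.2 − 24.0×1.2833 − 2 = 41.2 − 30.799 − 2 = 8.401 cmH2O.
C = Vt / 8.401 = 530 / 8.401 = 63.088 mL/cmH2O.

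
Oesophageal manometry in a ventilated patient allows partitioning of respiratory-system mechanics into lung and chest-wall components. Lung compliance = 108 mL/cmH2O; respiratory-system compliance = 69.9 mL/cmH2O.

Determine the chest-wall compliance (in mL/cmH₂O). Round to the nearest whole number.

198

1/Ccw = 1/Crs − 1/CL.
1/Ccw = 1/69.9 − 1/108 = 0.005047.
Ccw = 198.14 mL/cmH2O.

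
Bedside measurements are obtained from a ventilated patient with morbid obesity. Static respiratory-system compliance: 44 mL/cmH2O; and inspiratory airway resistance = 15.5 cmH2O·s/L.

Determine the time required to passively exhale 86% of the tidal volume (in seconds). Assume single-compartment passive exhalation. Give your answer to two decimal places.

τ = R × C = 15.5 × 44 mL/cmH2O = 15.5 × 0.044 L/cmH2O = 0.682 s.
Exhaled fraction f = 1 − e^(−t/τ) → t = −τ·ln(1 − f) = −0.682·ln(0.14) = 1.341 s.

1.34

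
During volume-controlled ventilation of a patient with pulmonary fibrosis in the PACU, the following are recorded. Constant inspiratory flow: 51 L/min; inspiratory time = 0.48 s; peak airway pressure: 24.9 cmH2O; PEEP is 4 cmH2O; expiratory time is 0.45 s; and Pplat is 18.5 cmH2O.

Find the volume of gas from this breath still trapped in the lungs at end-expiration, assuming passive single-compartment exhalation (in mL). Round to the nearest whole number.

Flow: 51 L/min ÷ 60 = 0.85 L/s.
Vt = flow × Ti = 0.85 L/s × 0.48 s × 1000 mL/L = 408.0 mL.
R = (PIP − Pplat)/V̇ = (24.9 − 18.5) / 0.85 = 6.4/0.85 = 7.529 cmH2O·s/L.
C = Vt/(Pplat − PEEP) = 408.0 / (18.5 − 4) = 408.0/14.5 = 28.138 mL/cmH2O.
τ = R × C = 7.529 × 0.02814 L/cmH2O = 0.2119 s.
Fraction remaining = e^(−Te/τ) = e^(−0.45/0.2119) = 0.1196.
Trapped volume = 408.0 × 0.1196 = 48.797 mL.

49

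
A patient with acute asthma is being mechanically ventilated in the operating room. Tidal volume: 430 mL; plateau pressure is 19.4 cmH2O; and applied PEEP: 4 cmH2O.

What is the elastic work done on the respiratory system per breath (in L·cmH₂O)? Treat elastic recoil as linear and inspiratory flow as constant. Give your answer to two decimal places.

Elastic work ≈ ½ × (Pplat − PEEP) × Vt = 0.5 × (19.4 − 4) × 0.430 L = 0.5 × 15.4 × 0.430 = 3.311 L·cmH2O.

3.31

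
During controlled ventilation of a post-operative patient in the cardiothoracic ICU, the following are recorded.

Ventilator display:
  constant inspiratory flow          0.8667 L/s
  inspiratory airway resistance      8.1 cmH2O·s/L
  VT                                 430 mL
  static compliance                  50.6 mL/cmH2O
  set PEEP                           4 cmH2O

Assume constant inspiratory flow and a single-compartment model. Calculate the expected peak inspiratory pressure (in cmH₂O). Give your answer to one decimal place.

Equation of motion (constant flow): PIP = Vt/C + R·V̇ + PEEP.
PIP = 430/50.6 + 8.1×0.8667 + 4 = 8.498 + 7.02 + 4 = 19.518 cmH2O.

19.5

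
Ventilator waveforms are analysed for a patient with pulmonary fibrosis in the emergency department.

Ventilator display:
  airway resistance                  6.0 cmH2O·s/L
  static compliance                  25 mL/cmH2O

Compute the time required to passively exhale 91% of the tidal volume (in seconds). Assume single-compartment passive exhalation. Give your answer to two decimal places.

τ = R × C = 6.0 × 25 mL/cmH2O = 6.0 × 0.025 L/cmH2O = 0.15 s.
Exhaled fraction f = 1 − e^(−t/τ) → t = −τ·ln(1 − f) = −0.15·ln(0.09) = 0.3612 s.

0.36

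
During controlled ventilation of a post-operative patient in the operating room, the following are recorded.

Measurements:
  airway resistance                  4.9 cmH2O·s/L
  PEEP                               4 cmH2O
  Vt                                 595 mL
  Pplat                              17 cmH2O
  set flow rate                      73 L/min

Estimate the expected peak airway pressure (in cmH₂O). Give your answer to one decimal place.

23.0

Flow: 73 L/min ÷ 60 = 1.2167 L/s.
PIP = Pplat + Raw × flow = 17 + 4.9 × 1.2167 = 17 + 5.962 = 22.962 cmH2O.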